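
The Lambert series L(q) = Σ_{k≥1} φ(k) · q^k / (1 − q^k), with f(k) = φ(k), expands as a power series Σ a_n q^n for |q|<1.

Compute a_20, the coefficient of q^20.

[q^20] φ(1)=1,φ(2)=1,φ(4)=2,φ(5)=4,φ(10)=4,φ(20)=8 ⇒ 20

a_20 = 20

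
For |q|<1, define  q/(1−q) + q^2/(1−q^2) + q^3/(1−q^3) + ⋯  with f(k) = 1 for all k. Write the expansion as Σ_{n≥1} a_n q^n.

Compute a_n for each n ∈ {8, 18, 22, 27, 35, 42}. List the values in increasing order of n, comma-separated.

4, 6, 4, 4, 4, 8

d|8:{1,2,4,8}  Σf=1+1+1+1=4
q^18  k|18↦f(k): 1:1 2:1 3:1 6:1 9:1 18:1  a_18=6
[q^22] f(1)=1,f(2)=1,f(11)=1,f(22)=1 ⇒ 4
d|27:{1,3,9,27}  Σf=1+1+1+1=4
q^35  k|35↦f(k): 35:1 7:1 5:1 1:1  a_35=4
[q^42] f(42)=1,f(21)=1,f(14)=1,f(7)=1,f(6)=1,f(3)=1,f(2)=1,f(1)=1 ⇒ 8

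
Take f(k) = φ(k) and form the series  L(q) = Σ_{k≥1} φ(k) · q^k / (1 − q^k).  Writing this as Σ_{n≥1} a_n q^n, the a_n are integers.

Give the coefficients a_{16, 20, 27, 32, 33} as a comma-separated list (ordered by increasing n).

q^16  k|16↦φ(k): 1:1 2:1 4:2 8:4 16:8  a_16=16
[q^20] φ(1)=1,φ(2)=1,φ(4)=2,φ(5)=4,φ(10)=4,φ(20)=8 ⇒ 20
d|27:{27,9,3,1}  Σφ=18+6+2+1=27
q^32  k|32↦φ(k): 32:16 16:8 8:4 4:2 2:1 1:1  a_32=32
[q^33] φ(33)=20,φ(11)=10,φ(3)=2,φ(1)=1 ⇒ 33

16, 20, 27, 32, 33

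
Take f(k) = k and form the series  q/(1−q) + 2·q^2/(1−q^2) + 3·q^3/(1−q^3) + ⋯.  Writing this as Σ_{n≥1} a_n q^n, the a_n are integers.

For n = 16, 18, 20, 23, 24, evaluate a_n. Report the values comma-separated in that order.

31, 39, 42, 24, 60

q^16  k|16↦f(k): 16:16 8:8 4:4 2:2 1:1  a_16=31
d|18:{1,2,3,6,9,18}  Σf=1+2+3+6+9+18=39
q^20  k|20↦f(k): 1:1 2:2 4:4 5:5 10:10 20:20  a_20=42
d|23:{23,1}  Σf=23+1=24
[q^24] f(1)=1,f(2)=2,f(3)=3,f(4)=4,f(6)=6,f(8)=8,f(12)=12,f(24)=24 ⇒ 60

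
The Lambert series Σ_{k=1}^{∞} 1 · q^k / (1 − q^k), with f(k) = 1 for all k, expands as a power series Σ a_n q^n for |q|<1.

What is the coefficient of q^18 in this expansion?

a_18 = 6

n=18: 18·1 9·2 6·3 3·6 2·9 1·18  f→[1+1+1+1+1+1]=6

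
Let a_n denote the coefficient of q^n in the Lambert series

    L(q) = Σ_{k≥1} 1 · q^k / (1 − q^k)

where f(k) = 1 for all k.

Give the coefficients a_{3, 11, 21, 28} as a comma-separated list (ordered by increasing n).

n=3: 3·1 1·3  f→[1+1]=2
n=11: 1·11 11·1  f→[1+1]=2
d|21:{21,7,3,1}  Σf=1+1+1+1=4
q^28  k|28↦f(k): 28:1 14:1 7:1 4:1 2:1 1:1  a_28=6

2, 2, 4, 6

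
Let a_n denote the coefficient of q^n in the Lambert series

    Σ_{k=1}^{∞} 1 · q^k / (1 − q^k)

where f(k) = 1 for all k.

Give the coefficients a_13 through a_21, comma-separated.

2, 4, 4, 5, 2, 6, 2, 6, 4

q^13  k|13↦f(k): 13:1 1:1  a_13=2
q^14  k|14↦f(k): 1:1 2:1 7:1 14:1  a_14=4
n=15: 15·1 5·3 3·5 1·15  f→[1+1+1+1]=4
q^16  k|16↦f(k): 1:1 2:1 4:1 8:1 16:1  a_16=5
q^17  k|17↦f(k): 17:1 1:1  a_17=2
q^18  k|18↦f(k): 18:1 9:1 6:1 3:1 2:1 1:1  a_18=6
q^19  k|19↦f(k): 19:1 1:1  a_19=2
d|20:{20,10,5,4,2,1}  Σf=1+1+1+1+1+1=6
n=21: 1·21 3·7 7·3 21·1  f→[1+1+1+1]=4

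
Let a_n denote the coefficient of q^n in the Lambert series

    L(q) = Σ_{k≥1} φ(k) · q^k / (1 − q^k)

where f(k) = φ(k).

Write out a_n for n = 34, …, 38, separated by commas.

q^34  k|34↦φ(k): 34:16 17:16 2:1 1:1  a_34=34
d|35:{1,5,7,35}  Σφ=1+4+6+24=35
[q^36] φ(36)=12,φ(18)=6,φ(12)=4,φ(9)=6,φ(6)=2,φ(4)=2,φ(3)=2,φ(2)=1,φ(1)=1 ⇒ 36
[q^37] φ(37)=36,φ(1)=1 ⇒ 37
[q^38] φ(38)=18,φ(19)=18,φ(2)=1,φ(1)=1 ⇒ 38

34, 35, 36, 37, 38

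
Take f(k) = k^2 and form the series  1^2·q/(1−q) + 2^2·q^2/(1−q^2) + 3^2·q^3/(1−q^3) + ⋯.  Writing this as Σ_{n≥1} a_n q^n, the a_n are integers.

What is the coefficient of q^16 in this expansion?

a_16 = 341

n=16: 16·1 8·2 4·4 2·8 1·16  f→[256+64+16+4+1]=341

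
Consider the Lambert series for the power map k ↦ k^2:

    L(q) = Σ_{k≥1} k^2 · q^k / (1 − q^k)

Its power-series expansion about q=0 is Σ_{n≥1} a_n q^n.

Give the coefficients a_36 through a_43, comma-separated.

[q^36] f(1)=1,f(2)=4,f(3)=9,f(4)=16,f(6)=36,f(9)=81,f(12)=144,f(18)=324,f(36)=1296 ⇒ 1911
d|37:{37,1}  Σf=1369+1=1370
q^38  k|38↦f(k): 1:1 2:4 19:361 38:1444  a_38=1810
q^39  k|39↦f(k): 39:1521 13:169 3:9 1:1  a_39=1700
d|40:{1,2,4,5,8,10,20,40}  Σf=1+4+16+25+64+100+400+1600=2210
n=41: 1·41 41·1  f→[1+1681]=1682
[q^42] f(42)=1764,f(21)=441,f(14)=196,f(7)=49,f(6)=36,f(3)=9,f(2)=4,f(1)=1 ⇒ 2500
[q^43] f(1)=1,f(43)=1849 ⇒ 1850

1911, 1370, 1810, 1700, 2210, 1682, 2500, 1850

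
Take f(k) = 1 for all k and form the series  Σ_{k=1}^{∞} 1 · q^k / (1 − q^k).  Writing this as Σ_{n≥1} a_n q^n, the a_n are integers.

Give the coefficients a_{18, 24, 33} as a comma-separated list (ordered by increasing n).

6, 8, 4

[q^18] f(1)=1,f(2)=1,f(3)=1,f(6)=1,f(9)=1,f(18)=1 ⇒ 6
[q^24] f(1)=1,f(2)=1,f(3)=1,f(4)=1,f(6)=1,f(8)=1,f(12)=1,f(24)=1 ⇒ 8
[q^33] f(33)=1,f(11)=1,f(3)=1,f(1)=1 ⇒ 4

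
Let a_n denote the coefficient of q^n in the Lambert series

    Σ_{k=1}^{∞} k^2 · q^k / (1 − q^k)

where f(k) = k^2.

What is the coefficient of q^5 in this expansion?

[q^5] f(5)=25,f(1)=1 ⇒ 26

a_5 = 26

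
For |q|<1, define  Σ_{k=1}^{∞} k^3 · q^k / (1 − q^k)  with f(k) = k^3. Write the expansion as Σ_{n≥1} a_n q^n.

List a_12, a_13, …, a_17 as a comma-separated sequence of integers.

2044, 2198, 3096, 3528, 4681, 4914

d|12:{1,2,3,4,6,12}  Σf=1+8+27+64+216+1728=2044
d|13:{1,13}  Σf=1+2197=2198
q^14  k|14↦f(k): 1:1 2:8 7:343 14:2744  a_14=3096
[q^15] f(15)=3375,f(5)=125,f(3)=27,f(1)=1 ⇒ 3528
q^16  k|16↦f(k): 1:1 2:8 4:64 8:512 16:4096  a_16=4681
d|17:{17,1}  Σf=4913+1=4914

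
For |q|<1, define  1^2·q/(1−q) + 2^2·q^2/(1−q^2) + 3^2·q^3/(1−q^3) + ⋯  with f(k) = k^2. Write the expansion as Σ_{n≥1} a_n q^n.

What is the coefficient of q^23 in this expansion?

a_23 = 530

q^23  k|23↦f(k): 23:529 1:1  a_23=530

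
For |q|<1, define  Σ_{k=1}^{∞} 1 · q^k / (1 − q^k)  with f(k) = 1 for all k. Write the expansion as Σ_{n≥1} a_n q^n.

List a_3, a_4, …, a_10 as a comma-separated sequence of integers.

2, 3, 2, 4, 2, 4, 3, 4

[q^3] f(1)=1,f(3)=1 ⇒ 2
[q^4] f(1)=1,f(2)=1,f(4)=1 ⇒ 3
n=5: 1·5 5·1  f→[1+1]=2
q^6  k|6↦f(k): 6:1 3:1 2:1 1:1  a_6=4
d|7:{7,1}  Σf=1+1=2
d|8:{8,4,2,1}  Σf=1+1+1+1=4
n=9: 9·1 3·3 1·9  f→[1+1+1]=3
n=10: 10·1 5·2 2·5 1·10  f→[1+1+1+1]=4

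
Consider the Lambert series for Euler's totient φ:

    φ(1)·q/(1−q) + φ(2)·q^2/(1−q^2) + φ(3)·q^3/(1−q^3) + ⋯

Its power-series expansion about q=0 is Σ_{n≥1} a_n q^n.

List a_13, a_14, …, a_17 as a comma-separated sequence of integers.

[q^13] φ(13)=12,φ(1)=1 ⇒ 13
n=14: 14·1 7·2 2·7 1·14  φ→[6+6+1+1]=14
d|15:{1,3,5,15}  Σφ=1+2+4+8=15
q^16  k|16↦φ(k): 16:8 8:4 4:2 2:1 1:1  a_16=16
q^17  k|17↦φ(k): 17:16 1:1  a_17=17

13, 14, 15, 16, 17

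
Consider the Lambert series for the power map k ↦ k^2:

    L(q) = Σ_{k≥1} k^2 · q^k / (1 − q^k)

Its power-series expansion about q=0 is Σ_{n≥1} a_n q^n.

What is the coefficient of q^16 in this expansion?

a_16 = 341

q^16  k|16↦f(k): 1:1 2:4 4:16 8:64 16:256  a_16=341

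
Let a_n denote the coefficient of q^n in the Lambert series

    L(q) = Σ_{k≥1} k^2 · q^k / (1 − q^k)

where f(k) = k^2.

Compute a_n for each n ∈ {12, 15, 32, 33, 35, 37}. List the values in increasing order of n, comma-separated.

[q^12] f(12)=144,f(6)=36,f(4)=16,f(3)=9,f(2)=4,f(1)=1 ⇒ 210
[q^15] f(1)=1,f(3)=9,f(5)=25,f(15)=225 ⇒ 260
d|32:{32,16,8,4,2,1}  Σf=1024+256+64+16+4+1=1365
q^33  k|33↦f(k): 33:1089 11:121 3:9 1:1  a_33=1220
n=35: 35·1 7·5 5·7 1·35  f→[1225+49+25+1]=1300
n=37: 37·1 1·37  f→[1369+1]=1370

210, 260, 1365, 1220, 1300, 1370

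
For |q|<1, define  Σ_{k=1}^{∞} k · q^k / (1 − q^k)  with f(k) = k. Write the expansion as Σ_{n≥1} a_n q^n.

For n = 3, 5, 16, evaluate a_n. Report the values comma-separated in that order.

q^3  k|3↦f(k): 1:1 3:3  a_3=4
n=5: 1·5 5·1  f→[1+5]=6
d|16:{1,2,4,8,16}  Σf=1+2+4+8+16=31

4, 6, 31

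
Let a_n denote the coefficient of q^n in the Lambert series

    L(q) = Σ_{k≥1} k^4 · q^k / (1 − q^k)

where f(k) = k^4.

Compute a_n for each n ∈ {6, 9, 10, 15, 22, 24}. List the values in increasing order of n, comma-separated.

d|6:{6,3,2,1}  Σf=1296+81+16+1=1394
d|9:{1,3,9}  Σf=1+81+6561=6643
q^10  k|10↦f(k): 10:10000 5:625 2:16 1:1  a_10=10642
q^15  k|15↦f(k): 1:1 3:81 5:625 15:50625  a_15=51332
[q^22] f(22)=234256,f(11)=14641,f(2)=16,f(1)=1 ⇒ 248914
d|24:{1,2,3,4,6,8,12,24}  Σf=1+16+81+256+1296+4096+20736+331776=358258

1394, 6643, 10642, 51332, 248914, 358258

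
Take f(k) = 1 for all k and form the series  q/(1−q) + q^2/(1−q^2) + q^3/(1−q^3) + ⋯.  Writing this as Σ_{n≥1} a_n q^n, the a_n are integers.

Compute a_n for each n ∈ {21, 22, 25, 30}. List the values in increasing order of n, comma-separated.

[q^21] f(21)=1,f(7)=1,f(3)=1,f(1)=1 ⇒ 4
[q^22] f(1)=1,f(2)=1,f(11)=1,f(22)=1 ⇒ 4
q^25  k|25↦f(k): 25:1 5:1 1:1  a_25=3
d|30:{1,2,3,5,6,10,15,30}  Σf=1+1+1+1+1+1+1+1=8

4, 4, 3, 8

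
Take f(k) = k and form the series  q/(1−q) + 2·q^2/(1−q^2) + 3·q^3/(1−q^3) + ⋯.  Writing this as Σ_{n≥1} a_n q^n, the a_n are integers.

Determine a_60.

q^60  k|60↦f(k): 1:1 2:2 3:3 4:4 5:5 6:6 10:10 12:12 15:15 20:20 30:30 60:60  a_60=168

a_60 = 168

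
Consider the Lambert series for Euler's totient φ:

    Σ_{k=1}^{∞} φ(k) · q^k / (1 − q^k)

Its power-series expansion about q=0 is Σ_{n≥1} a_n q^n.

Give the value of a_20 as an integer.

[q^20] φ(20)=8,φ(10)=4,φ(5)=4,φ(4)=2,φ(2)=1,φ(1)=1 ⇒ 20

a_20 = 20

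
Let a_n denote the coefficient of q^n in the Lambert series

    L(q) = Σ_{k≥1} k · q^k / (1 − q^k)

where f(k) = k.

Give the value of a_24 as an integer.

a_24 = 60

n=24: 24·1 12·2 8·3 6·4 4·6 3·8 2·12 1·24  f→[24+12+8+6+4+3+2+1]=60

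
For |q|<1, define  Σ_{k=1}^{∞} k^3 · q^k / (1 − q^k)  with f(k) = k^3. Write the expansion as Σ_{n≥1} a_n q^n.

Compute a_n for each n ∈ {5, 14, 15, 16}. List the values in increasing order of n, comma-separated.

126, 3096, 3528, 4681

n=5: 1·5 5·1  f→[1+125]=126
q^14  k|14↦f(k): 14:2744 7:343 2:8 1:1  a_14=3096
[q^15] f(15)=3375,f(5)=125,f(3)=27,f(1)=1 ⇒ 3528
d|16:{16,8,4,2,1}  Σf=4096+512+64+8+1=4681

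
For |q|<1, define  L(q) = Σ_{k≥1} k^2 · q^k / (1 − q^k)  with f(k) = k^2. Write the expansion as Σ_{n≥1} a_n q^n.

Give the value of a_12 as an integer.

a_12 = 210

d|12:{12,6,4,3,2,1}  Σf=144+36+16+9+4+1=210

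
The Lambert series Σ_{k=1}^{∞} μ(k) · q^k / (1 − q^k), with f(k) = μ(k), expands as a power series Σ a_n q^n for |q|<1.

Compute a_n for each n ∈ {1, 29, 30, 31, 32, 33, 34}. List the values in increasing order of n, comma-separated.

[q^1] μ(1)=1 ⇒ 1
[q^29] μ(1)=1,μ(29)=-1 ⇒ 0
d|30:{30,15,10,6,5,3,2,1}  Σμ=(-1)+1+1+1+(-1)+(-1)+(-1)+1=0
n=31: 1·31 31·1  μ→[1+(-1)]=0
q^32  k|32↦μ(k): 32:0 16:0 8:0 4:0 2:-1 1:1  a_32=0
q^33  k|33↦μ(k): 33:1 11:-1 3:-1 1:1  a_33=0
q^34  k|34↦μ(k): 34:1 17:-1 2:-1 1:1  a_34=0

1, 0, 0, 0, 0, 0, 0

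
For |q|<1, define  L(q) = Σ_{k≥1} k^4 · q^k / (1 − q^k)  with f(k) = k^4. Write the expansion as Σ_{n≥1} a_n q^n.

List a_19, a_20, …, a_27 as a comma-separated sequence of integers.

130322, 170898, 196964, 248914, 279842, 358258, 391251, 485554, 538084

q^19  k|19↦f(k): 19:130321 1:1  a_19=130322
[q^20] f(20)=160000,f(10)=10000,f(5)=625,f(4)=256,f(2)=16,f(1)=1 ⇒ 170898
n=21: 1·21 3·7 7·3 21·1  f→[1+81+2401+194481]=196964
q^22  k|22↦f(k): 1:1 2:16 11:14641 22:234256  a_22=248914
[q^23] f(1)=1,f(23)=279841 ⇒ 279842
[q^24] f(24)=331776,f(12)=20736,f(8)=4096,f(6)=1296,f(4)=256,f(3)=81,f(2)=16,f(1)=1 ⇒ 358258
n=25: 1·25 5·5 25·1  f→[1+625+390625]=391251
d|26:{1,2,13,26}  Σf=1+16+28561+456976=485554
[q^27] f(27)=531441,f(9)=6561,f(3)=81,f(1)=1 ⇒ 538084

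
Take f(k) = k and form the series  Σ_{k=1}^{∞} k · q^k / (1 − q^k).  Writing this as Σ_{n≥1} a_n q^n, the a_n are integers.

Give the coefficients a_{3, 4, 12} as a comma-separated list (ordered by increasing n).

4, 7, 28

q^3  k|3↦f(k): 1:1 3:3  a_3=4
d|4:{1,2,4}  Σf=1+2+4=7
[q^12] f(1)=1,f(2)=2,f(3)=3,f(4)=4,f(6)=6,f(12)=12 ⇒ 28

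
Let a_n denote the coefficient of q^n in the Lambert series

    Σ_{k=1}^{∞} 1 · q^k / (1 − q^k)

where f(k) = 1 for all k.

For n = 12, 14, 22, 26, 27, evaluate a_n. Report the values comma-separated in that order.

q^12  k|12↦f(k): 12:1 6:1 4:1 3:1 2:1 1:1  a_12=6
n=14: 1·14 2·7 7·2 14·1  f→[1+1+1+1]=4
q^22  k|22↦f(k): 1:1 2:1 11:1 22:1  a_22=4
q^26  k|26↦f(k): 26:1 13:1 2:1 1:1  a_26=4
q^27  k|27↦f(k): 27:1 9:1 3:1 1:1  a_27=4

6, 4, 4, 4, 4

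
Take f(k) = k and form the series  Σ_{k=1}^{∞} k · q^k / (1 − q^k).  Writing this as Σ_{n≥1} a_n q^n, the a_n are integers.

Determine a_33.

a_33 = 48

q^33  k|33↦f(k): 33:33 11:11 3:3 1:1  a_33=48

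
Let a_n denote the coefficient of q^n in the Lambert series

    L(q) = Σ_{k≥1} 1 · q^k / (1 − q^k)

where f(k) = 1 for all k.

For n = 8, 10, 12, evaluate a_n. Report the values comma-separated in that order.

[q^8] f(8)=1,f(4)=1,f(2)=1,f(1)=1 ⇒ 4
q^10  k|10↦f(k): 1:1 2:1 5:1 10:1  a_10=4
q^12  k|12↦f(k): 1:1 2:1 3:1 4:1 6:1 12:1  a_12=6

4, 4, 6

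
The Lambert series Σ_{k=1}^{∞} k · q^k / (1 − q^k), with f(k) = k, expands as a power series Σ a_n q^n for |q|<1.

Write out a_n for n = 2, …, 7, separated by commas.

3, 4, 7, 6, 12, 8

q^2  k|2↦f(k): 1:1 2:2  a_2=3
q^3  k|3↦f(k): 1:1 3:3  a_3=4
d|4:{1,2,4}  Σf=1+2+4=7
q^5  k|5↦f(k): 5:5 1:1  a_5=6
[q^6] f(6)=6,f(3)=3,f(2)=2,f(1)=1 ⇒ 12
q^7  k|7↦f(k): 7:7 1:1  a_7=8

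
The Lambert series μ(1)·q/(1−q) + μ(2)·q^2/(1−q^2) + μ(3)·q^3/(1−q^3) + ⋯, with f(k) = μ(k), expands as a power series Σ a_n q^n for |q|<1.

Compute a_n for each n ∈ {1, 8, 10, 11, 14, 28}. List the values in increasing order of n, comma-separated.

1, 0, 0, 0, 0, 0

d|1:{1}  Σμ=1=1
d|8:{8,4,2,1}  Σμ=0+0+(-1)+1=0
[q^10] μ(10)=1,μ(5)=-1,μ(2)=-1,μ(1)=1 ⇒ 0
n=11: 11·1 1·11  μ→[(-1)+1]=0
d|14:{14,7,2,1}  Σμ=1+(-1)+(-1)+1=0
[q^28] μ(1)=1,μ(2)=-1,μ(4)=0,μ(7)=-1,μ(14)=1,μ(28)=0 ⇒ 0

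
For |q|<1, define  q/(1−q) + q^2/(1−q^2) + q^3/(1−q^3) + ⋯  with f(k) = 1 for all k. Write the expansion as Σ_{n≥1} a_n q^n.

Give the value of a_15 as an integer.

q^15  k|15↦f(k): 15:1 5:1 3:1 1:1  a_15=4

a_15 = 4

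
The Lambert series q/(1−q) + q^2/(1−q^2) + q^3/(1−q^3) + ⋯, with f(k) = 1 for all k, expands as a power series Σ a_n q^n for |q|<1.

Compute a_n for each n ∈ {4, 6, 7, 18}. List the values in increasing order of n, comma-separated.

n=4: 4·1 2·2 1·4  f→[1+1+1]=3
n=6: 1·6 2·3 3·2 6·1  f→[1+1+1+1]=4
[q^7] f(1)=1,f(7)=1 ⇒ 2
n=18: 1·18 2·9 3·6 6·3 9·2 18·1  f→[1+1+1+1+1+1]=6

3, 4, 2, 6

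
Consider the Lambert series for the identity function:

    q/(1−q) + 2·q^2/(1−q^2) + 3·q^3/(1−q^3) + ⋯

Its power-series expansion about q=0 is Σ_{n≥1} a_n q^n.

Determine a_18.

a_18 = 39

q^18  k|18↦f(k): 18:18 9:9 6:6 3:3 2:2 1:1  a_18=39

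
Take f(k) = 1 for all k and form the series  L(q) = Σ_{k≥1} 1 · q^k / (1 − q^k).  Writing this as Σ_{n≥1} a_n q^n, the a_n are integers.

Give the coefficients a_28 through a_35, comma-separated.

6, 2, 8, 2, 6, 4, 4, 4

d|28:{1,2,4,7,14,28}  Σf=1+1+1+1+1+1=6
n=29: 1·29 29·1  f→[1+1]=2
n=30: 30·1 15·2 10·3 6·5 5·6 3·10 2·15 1·30  f→[1+1+1+1+1+1+1+1]=8
d|31:{1,31}  Σf=1+1=2
n=32: 32·1 16·2 8·4 4·8 2·16 1·32  f→[1+1+1+1+1+1]=6
n=33: 1·33 3·11 11·3 33·1  f→[1+1+1+1]=4
[q^34] f(34)=1,f(17)=1,f(2)=1,f(1)=1 ⇒ 4
q^35  k|35↦f(k): 35:1 7:1 5:1 1:1  a_35=4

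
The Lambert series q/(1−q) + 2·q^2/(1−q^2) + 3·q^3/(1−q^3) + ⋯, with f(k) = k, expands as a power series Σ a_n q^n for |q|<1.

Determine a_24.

n=24: 1·24 2·12 3·8 4·6 6·4 8·3 12·2 24·1  f→[1+2+3+4+6+8+12+24]=60

a_24 = 60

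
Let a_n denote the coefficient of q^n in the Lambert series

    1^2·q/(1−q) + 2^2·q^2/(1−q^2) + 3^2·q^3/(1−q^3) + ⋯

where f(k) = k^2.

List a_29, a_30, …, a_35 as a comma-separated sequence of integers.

[q^29] f(29)=841,f(1)=1 ⇒ 842
q^30  k|30↦f(k): 30:900 15:225 10:100 6:36 5:25 3:9 2:4 1:1  a_30=1300
[q^31] f(1)=1,f(31)=961 ⇒ 962
d|32:{32,16,8,4,2,1}  Σf=1024+256+64+16+4+1=1365
d|33:{33,11,3,1}  Σf=1089+121+9+1=1220
n=34: 34·1 17·2 2·17 1·34  f→[1156+289+4+1]=1450
n=35: 1·35 5·7 7·5 35·1  f→[1+25+49+1225]=1300

842, 1300, 962, 1365, 1220, 1450, 1300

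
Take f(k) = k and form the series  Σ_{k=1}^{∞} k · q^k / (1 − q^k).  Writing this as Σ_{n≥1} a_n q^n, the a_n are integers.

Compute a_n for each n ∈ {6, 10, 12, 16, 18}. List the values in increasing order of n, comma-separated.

n=6: 6·1 3·2 2·3 1·6  f→[6+3+2+1]=12
n=10: 1·10 2·5 5·2 10·1  f→[1+2+5+10]=18
[q^12] f(12)=12,f(6)=6,f(4)=4,f(3)=3,f(2)=2,f(1)=1 ⇒ 28
[q^16] f(16)=16,f(8)=8,f(4)=4,f(2)=2,f(1)=1 ⇒ 31
d|18:{18,9,6,3,2,1}  Σf=18+9+6+3+2+1=39

12, 18, 28, 31, 39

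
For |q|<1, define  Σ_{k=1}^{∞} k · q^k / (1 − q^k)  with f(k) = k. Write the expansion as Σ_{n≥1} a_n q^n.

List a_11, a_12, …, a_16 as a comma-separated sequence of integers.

n=11: 1·11 11·1  f→[1+11]=12
d|12:{12,6,4,3,2,1}  Σf=12+6+4+3+2+1=28
[q^13] f(1)=1,f(13)=13 ⇒ 14
d|14:{14,7,2,1}  Σf=14+7+2+1=24
[q^15] f(15)=15,f(5)=5,f(3)=3,f(1)=1 ⇒ 24
q^16  k|16↦f(k): 16:16 8:8 4:4 2:2 1:1  a_16=31

12, 28, 14, 24, 24, 31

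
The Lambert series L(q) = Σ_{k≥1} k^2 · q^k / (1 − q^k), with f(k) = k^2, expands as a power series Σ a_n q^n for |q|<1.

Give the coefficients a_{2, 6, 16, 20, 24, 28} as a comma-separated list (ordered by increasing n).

q^2  k|2↦f(k): 1:1 2:4  a_2=5
n=6: 1·6 2·3 3·2 6·1  f→[1+4+9+36]=50
n=16: 16·1 8·2 4·4 2·8 1·16  f→[256+64+16+4+1]=341
q^20  k|20↦f(k): 20:400 10:100 5:25 4:16 2:4 1:1  a_20=546
n=24: 24·1 12·2 8·3 6·4 4·6 3·8 2·12 1·24  f→[576+144+64+36+16+9+4+1]=850
[q^28] f(28)=784,f(14)=196,f(7)=49,f(4)=16,f(2)=4,f(1)=1 ⇒ 1050

5, 50, 341, 546, 850, 1050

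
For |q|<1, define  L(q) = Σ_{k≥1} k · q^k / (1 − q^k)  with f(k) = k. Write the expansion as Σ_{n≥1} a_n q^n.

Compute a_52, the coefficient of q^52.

n=52: 52·1 26·2 13·4 4·13 2·26 1·52  f→[52+26+13+4+2+1]=98

a_52 = 98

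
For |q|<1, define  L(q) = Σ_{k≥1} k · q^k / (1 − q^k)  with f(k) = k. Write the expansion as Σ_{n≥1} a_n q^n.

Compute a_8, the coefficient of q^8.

a_8 = 15

d|8:{1,2,4,8}  Σf=1+2+4+8=15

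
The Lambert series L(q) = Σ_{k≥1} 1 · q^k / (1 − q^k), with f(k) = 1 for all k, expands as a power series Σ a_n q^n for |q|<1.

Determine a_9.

a_9 = 3

q^9  k|9↦f(k): 1:1 3:1 9:1  a_9=3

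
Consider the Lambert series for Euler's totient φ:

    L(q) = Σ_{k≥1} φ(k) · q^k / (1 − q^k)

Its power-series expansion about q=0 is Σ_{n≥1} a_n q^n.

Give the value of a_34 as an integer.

[q^34] φ(34)=16,φ(17)=16,φ(2)=1,φ(1)=1 ⇒ 34

a_34 = 34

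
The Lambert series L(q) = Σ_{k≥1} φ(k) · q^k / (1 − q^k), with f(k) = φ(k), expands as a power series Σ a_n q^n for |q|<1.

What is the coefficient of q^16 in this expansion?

n=16: 1·16 2·8 4·4 8·2 16·1  φ→[1+1+2+4+8]=16

a_16 = 16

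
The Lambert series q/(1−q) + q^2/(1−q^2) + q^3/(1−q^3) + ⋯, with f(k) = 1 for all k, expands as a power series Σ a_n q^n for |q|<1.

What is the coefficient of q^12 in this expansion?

a_12 = 6

d|12:{12,6,4,3,2,1}  Σf=1+1+1+1+1+1=6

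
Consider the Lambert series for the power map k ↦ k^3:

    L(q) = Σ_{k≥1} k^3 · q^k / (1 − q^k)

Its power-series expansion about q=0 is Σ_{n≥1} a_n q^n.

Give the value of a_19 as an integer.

d|19:{19,1}  Σf=6859+1=6860

a_19 = 6860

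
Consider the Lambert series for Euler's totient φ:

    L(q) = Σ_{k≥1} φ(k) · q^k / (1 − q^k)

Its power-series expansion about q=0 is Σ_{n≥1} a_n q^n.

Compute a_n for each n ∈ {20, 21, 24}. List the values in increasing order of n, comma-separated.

q^20  k|20↦φ(k): 20:8 10:4 5:4 4:2 2:1 1:1  a_20=20
[q^21] φ(1)=1,φ(3)=2,φ(7)=6,φ(21)=12 ⇒ 21
d|24:{1,2,3,4,6,8,12,24}  Σφ=1+1+2+2+2+4+4+8=24

20, 21, 24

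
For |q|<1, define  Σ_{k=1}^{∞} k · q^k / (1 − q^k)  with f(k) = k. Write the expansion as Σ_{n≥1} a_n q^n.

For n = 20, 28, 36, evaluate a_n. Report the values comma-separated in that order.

[q^20] f(20)=20,f(10)=10,f(5)=5,f(4)=4,f(2)=2,f(1)=1 ⇒ 42
q^28  k|28↦f(k): 28:28 14:14 7:7 4:4 2:2 1:1  a_28=56
q^36  k|36↦f(k): 36:36 18:18 12:12 9:9 6:6 4:4 3:3 2:2 1:1  a_36=91

42, 56, 91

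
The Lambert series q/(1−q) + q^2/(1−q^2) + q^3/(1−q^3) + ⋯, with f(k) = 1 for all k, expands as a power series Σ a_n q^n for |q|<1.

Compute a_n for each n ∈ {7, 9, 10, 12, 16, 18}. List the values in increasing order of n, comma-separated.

n=7: 1·7 7·1  f→[1+1]=2
q^9  k|9↦f(k): 1:1 3:1 9:1  a_9=3
q^10  k|10↦f(k): 1:1 2:1 5:1 10:1  a_10=4
[q^12] f(12)=1,f(6)=1,f(4)=1,f(3)=1,f(2)=1,f(1)=1 ⇒ 6
[q^16] f(1)=1,f(2)=1,f(4)=1,f(8)=1,f(16)=1 ⇒ 5
d|18:{1,2,3,6,9,18}  Σf=1+1+1+1+1+1=6

2, 3, 4, 6, 5, 6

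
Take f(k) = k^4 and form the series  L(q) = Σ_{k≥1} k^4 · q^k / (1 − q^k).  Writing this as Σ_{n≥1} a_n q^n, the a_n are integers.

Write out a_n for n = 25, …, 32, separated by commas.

n=25: 1·25 5·5 25·1  f→[1+625+390625]=391251
[q^26] f(1)=1,f(2)=16,f(13)=28561,f(26)=456976 ⇒ 485554
n=27: 1·27 3·9 9·3 27·1  f→[1+81+6561+531441]=538084
n=28: 28·1 14·2 7·4 4·7 2·14 1·28  f→[614656+38416+2401+256+16+1]=655746
d|29:{1,29}  Σf=1+707281=707282
q^30  k|30↦f(k): 1:1 2:16 3:81 5:625 6:1296 10:10000 15:50625 30:810000  a_30=872644
d|31:{31,1}  Σf=923521+1=923522
[q^32] f(1)=1,f(2)=16,f(4)=256,f(8)=4096,f(16)=65536,f(32)=1048576 ⇒ 1118481

391251, 485554, 538084, 655746, 707282, 872644, 923522, 1118481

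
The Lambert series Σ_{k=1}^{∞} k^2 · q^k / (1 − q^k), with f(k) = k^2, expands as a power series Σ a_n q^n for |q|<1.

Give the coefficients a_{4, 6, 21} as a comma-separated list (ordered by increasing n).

n=4: 1·4 2·2 4·1  f→[1+4+16]=21
n=6: 6·1 3·2 2·3 1·6  f→[36+9+4+1]=50
[q^21] f(1)=1,f(3)=9,f(7)=49,f(21)=441 ⇒ 500

21, 50, 500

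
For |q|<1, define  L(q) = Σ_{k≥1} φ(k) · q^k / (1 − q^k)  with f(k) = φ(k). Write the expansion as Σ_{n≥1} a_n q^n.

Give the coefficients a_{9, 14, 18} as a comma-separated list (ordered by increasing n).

d|9:{1,3,9}  Σφ=1+2+6=9
q^14  k|14↦φ(k): 14:6 7:6 2:1 1:1  a_14=14
n=18: 1·18 2·9 3·6 6·3 9·2 18·1  φ→[1+1+2+2+6+6]=18

9, 14, 18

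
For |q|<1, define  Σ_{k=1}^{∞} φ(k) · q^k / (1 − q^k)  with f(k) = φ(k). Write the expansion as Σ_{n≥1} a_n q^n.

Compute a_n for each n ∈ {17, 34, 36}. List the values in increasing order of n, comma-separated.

q^17  k|17↦φ(k): 17:16 1:1  a_17=17
d|34:{1,2,17,34}  Σφ=1+1+16+16=34
[q^36] φ(1)=1,φ(2)=1,φ(3)=2,φ(4)=2,φ(6)=2,φ(9)=6,φ(12)=4,φ(18)=6,φ(36)=12 ⇒ 36

17, 34, 36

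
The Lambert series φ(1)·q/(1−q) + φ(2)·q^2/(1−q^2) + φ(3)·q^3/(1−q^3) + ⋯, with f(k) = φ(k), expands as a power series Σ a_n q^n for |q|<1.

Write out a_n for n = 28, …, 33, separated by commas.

q^28  k|28↦φ(k): 28:12 14:6 7:6 4:2 2:1 1:1  a_28=28
[q^29] φ(1)=1,φ(29)=28 ⇒ 29
n=30: 1·30 2·15 3·10 5·6 6·5 10·3 15·2 30·1  φ→[1+1+2+4+2+4+8+8]=30
[q^31] φ(31)=30,φ(1)=1 ⇒ 31
q^32  k|32↦φ(k): 32:16 16:8 8:4 4:2 2:1 1:1  a_32=32
[q^33] φ(1)=1,φ(3)=2,φ(11)=10,φ(33)=20 ⇒ 33

28, 29, 30, 31, 32, 33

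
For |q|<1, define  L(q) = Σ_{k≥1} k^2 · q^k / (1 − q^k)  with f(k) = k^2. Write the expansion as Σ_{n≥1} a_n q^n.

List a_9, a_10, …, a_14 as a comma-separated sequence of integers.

q^9  k|9↦f(k): 1:1 3:9 9:81  a_9=91
d|10:{10,5,2,1}  Σf=100+25+4+1=130
d|11:{1,11}  Σf=1+121=122
d|12:{12,6,4,3,2,1}  Σf=144+36+16+9+4+1=210
d|13:{13,1}  Σf=169+1=170
q^14  k|14↦f(k): 14:196 7:49 2:4 1:1  a_14=250

91, 130, 122, 210, 170, 250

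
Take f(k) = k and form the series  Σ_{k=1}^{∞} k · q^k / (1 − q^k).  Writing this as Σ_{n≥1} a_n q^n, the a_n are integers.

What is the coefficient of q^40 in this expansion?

d|40:{1,2,4,5,8,10,20,40}  Σf=1+2+4+5+8+10+20+40=90

a_40 = 90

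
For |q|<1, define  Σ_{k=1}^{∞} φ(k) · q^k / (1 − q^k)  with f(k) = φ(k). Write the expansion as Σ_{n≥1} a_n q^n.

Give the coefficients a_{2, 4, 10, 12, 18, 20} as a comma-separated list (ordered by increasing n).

[q^2] φ(2)=1,φ(1)=1 ⇒ 2
n=4: 4·1 2·2 1·4  φ→[2+1+1]=4
d|10:{1,2,5,10}  Σφ=1+1+4+4=10
[q^12] φ(12)=4,φ(6)=2,φ(4)=2,φ(3)=2,φ(2)=1,φ(1)=1 ⇒ 12
d|18:{18,9,6,3,2,1}  Σφ=6+6+2+2+1+1=18
d|20:{20,10,5,4,2,1}  Σφ=8+4+4+2+1+1=20

2, 4, 10, 12, 18, 20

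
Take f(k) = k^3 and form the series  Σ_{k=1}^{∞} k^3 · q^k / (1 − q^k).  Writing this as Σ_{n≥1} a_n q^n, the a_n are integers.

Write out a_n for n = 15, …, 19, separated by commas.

q^15  k|15↦f(k): 15:3375 5:125 3:27 1:1  a_15=3528
n=16: 1·16 2·8 4·4 8·2 16·1  f→[1+8+64+512+4096]=4681
q^17  k|17↦f(k): 17:4913 1:1  a_17=4914
q^18  k|18↦f(k): 1:1 2:8 3:27 6:216 9:729 18:5832  a_18=6813
q^19  k|19↦f(k): 1:1 19:6859  a_19=6860

3528, 4681, 4914, 6813, 6860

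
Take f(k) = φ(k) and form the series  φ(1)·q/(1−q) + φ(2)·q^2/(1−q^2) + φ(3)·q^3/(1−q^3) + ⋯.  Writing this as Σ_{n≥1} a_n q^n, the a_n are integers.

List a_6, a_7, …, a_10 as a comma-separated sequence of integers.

n=6: 1·6 2·3 3·2 6·1  φ→[1+1+2+2]=6
q^7  k|7↦φ(k): 1:1 7:6  a_7=7
n=8: 8·1 4·2 2·4 1·8  φ→[4+2+1+1]=8
n=9: 9·1 3·3 1·9  φ→[6+2+1]=9
d|10:{10,5,2,1}  Σφ=4+4+1+1=10

6, 7, 8, 9, 10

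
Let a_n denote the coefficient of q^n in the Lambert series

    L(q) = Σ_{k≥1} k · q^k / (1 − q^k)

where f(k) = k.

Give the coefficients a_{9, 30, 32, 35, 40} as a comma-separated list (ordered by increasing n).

q^9  k|9↦f(k): 9:9 3:3 1:1  a_9=13
n=30: 1·30 2·15 3·10 5·6 6·5 10·3 15·2 30·1  f→[1+2+3+5+6+10+15+30]=72
n=32: 32·1 16·2 8·4 4·8 2·16 1·32  f→[32+16+8+4+2+1]=63
[q^35] f(1)=1,f(5)=5,f(7)=7,f(35)=35 ⇒ 48
[q^40] f(1)=1,f(2)=2,f(4)=4,f(5)=5,f(8)=8,f(10)=10,f(20)=20,f(40)=40 ⇒ 90

13, 72, 63, 48, 90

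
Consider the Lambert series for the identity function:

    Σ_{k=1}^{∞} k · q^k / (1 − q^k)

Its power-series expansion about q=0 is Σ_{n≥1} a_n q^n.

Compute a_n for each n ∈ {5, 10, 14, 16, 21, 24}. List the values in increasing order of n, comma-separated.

n=5: 1·5 5·1  f→[1+5]=6
n=10: 10·1 5·2 2·5 1·10  f→[10+5+2+1]=18
n=14: 1·14 2·7 7·2 14·1  f→[1+2+7+14]=24
d|16:{16,8,4,2,1}  Σf=16+8+4+2+1=31
q^21  k|21↦f(k): 21:21 7:7 3:3 1:1  a_21=32
[q^24] f(1)=1,f(2)=2,f(3)=3,f(4)=4,f(6)=6,f(8)=8,f(12)=12,f(24)=24 ⇒ 60

6, 18, 24, 31, 32, 60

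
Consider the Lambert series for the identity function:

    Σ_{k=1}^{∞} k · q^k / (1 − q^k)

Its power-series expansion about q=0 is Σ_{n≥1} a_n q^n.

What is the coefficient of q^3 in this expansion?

a_3 = 4

n=3: 3·1 1·3  f→[3+1]=4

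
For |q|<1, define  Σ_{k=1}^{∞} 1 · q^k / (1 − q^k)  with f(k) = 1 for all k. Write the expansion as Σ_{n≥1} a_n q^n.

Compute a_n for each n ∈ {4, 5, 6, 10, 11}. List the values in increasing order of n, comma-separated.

3, 2, 4, 4, 2

q^4  k|4↦f(k): 4:1 2:1 1:1  a_4=3
[q^5] f(5)=1,f(1)=1 ⇒ 2
q^6  k|6↦f(k): 6:1 3:1 2:1 1:1  a_6=4
q^10  k|10↦f(k): 10:1 5:1 2:1 1:1  a_10=4
q^11  k|11↦f(k): 11:1 1:1  a_11=2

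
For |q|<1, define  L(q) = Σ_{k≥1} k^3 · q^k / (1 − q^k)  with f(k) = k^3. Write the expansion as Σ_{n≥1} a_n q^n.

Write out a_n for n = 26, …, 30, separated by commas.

n=26: 26·1 13·2 2·13 1·26  f→[17576+2197+8+1]=19782
q^27  k|27↦f(k): 1:1 3:27 9:729 27:19683  a_27=20440
d|28:{28,14,7,4,2,1}  Σf=21952+2744+343+64+8+1=25112
[q^29] f(1)=1,f(29)=24389 ⇒ 24390
[q^30] f(30)=27000,f(15)=3375,f(10)=1000,f(6)=216,f(5)=125,f(3)=27,f(2)=8,f(1)=1 ⇒ 31752

19782, 20440, 25112, 24390, 31752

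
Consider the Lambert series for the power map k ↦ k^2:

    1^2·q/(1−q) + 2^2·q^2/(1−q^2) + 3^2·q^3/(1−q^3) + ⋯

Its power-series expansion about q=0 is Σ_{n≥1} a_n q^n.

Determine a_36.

[q^36] f(36)=1296,f(18)=324,f(12)=144,f(9)=81,f(6)=36,f(4)=16,f(3)=9,f(2)=4,f(1)=1 ⇒ 1911

a_36 = 1911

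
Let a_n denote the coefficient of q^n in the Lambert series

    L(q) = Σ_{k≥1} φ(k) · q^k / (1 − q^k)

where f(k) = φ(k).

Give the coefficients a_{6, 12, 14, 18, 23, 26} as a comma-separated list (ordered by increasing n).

q^6  k|6↦φ(k): 6:2 3:2 2:1 1:1  a_6=6
d|12:{12,6,4,3,2,1}  Σφ=4+2+2+2+1+1=12
q^14  k|14↦φ(k): 1:1 2:1 7:6 14:6  a_14=14
q^18  k|18↦φ(k): 1:1 2:1 3:2 6:2 9:6 18:6  a_18=18
n=23: 23·1 1·23  φ→[22+1]=23
[q^26] φ(26)=12,φ(13)=12,φ(2)=1,φ(1)=1 ⇒ 26

6, 12, 14, 18, 23, 26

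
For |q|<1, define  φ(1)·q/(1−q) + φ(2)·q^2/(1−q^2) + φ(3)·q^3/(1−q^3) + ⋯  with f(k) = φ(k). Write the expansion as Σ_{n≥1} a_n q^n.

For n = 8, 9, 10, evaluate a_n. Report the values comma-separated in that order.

q^8  k|8↦φ(k): 1:1 2:1 4:2 8:4  a_8=8
[q^9] φ(1)=1,φ(3)=2,φ(9)=6 ⇒ 9
d|10:{1,2,5,10}  Σφ=1+1+4+4=10

8, 9, 10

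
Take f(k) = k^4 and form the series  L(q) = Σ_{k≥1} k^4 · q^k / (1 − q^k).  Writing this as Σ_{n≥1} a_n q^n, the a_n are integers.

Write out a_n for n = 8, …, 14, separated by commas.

q^8  k|8↦f(k): 1:1 2:16 4:256 8:4096  a_8=4369
[q^9] f(9)=6561,f(3)=81,f(1)=1 ⇒ 6643
[q^10] f(10)=10000,f(5)=625,f(2)=16,f(1)=1 ⇒ 10642
[q^11] f(1)=1,f(11)=14641 ⇒ 14642
q^12  k|12↦f(k): 1:1 2:16 3:81 4:256 6:1296 12:20736  a_12=22386
n=13: 13·1 1·13  f→[28561+1]=28562
q^14  k|14↦f(k): 1:1 2:16 7:2401 14:38416  a_14=40834

4369, 6643, 10642, 14642, 22386, 28562, 40834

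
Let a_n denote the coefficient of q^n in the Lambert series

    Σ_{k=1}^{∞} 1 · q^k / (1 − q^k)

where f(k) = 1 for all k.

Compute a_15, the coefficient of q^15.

[q^15] f(15)=1,f(5)=1,f(3)=1,f(1)=1 ⇒ 4

a_15 = 4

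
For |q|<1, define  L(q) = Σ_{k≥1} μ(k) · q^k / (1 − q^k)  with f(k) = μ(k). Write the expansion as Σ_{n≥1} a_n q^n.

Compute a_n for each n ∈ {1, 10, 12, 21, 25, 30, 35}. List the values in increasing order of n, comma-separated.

1, 0, 0, 0, 0, 0, 0

[q^1] μ(1)=1 ⇒ 1
[q^10] μ(1)=1,μ(2)=-1,μ(5)=-1,μ(10)=1 ⇒ 0
[q^12] μ(12)=0,μ(6)=1,μ(4)=0,μ(3)=-1,μ(2)=-1,μ(1)=1 ⇒ 0
q^21  k|21↦μ(k): 1:1 3:-1 7:-1 21:1  a_21=0
d|25:{1,5,25}  Σμ=1+(-1)+0=0
n=30: 30·1 15·2 10·3 6·5 5·6 3·10 2·15 1·30  μ→[(-1)+1+1+1+(-1)+(-1)+(-1)+1]=0
[q^35] μ(35)=1,μ(7)=-1,μ(5)=-1,μ(1)=1 ⇒ 0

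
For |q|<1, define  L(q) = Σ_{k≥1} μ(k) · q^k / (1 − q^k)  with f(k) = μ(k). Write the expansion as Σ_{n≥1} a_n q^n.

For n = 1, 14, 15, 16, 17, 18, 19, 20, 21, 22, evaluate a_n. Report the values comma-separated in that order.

1, 0, 0, 0, 0, 0, 0, 0, 0, 0

[q^1] μ(1)=1 ⇒ 1
q^14  k|14↦μ(k): 14:1 7:-1 2:-1 1:1  a_14=0
n=15: 15·1 5·3 3·5 1·15  μ→[1+(-1)+(-1)+1]=0
d|16:{1,2,4,8,16}  Σμ=1+(-1)+0+0+0=0
d|17:{1,17}  Σμ=1+(-1)=0
q^18  k|18↦μ(k): 1:1 2:-1 3:-1 6:1 9:0 18:0  a_18=0
d|19:{1,19}  Σμ=1+(-1)=0
q^20  k|20↦μ(k): 1:1 2:-1 4:0 5:-1 10:1 20:0  a_20=0
d|21:{1,3,7,21}  Σμ=1+(-1)+(-1)+1=0
[q^22] μ(1)=1,μ(2)=-1,μ(11)=-1,μ(22)=1 ⇒ 0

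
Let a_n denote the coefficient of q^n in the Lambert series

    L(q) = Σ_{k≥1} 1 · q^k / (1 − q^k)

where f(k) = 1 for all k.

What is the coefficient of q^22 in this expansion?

[q^22] f(1)=1,f(2)=1,f(11)=1,f(22)=1 ⇒ 4

a_22 = 4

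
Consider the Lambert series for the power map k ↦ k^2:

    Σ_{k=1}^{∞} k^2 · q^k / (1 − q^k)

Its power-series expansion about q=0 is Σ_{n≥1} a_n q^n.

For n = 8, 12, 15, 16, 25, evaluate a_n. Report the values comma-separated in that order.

85, 210, 260, 341, 651

n=8: 1·8 2·4 4·2 8·1  f→[1+4+16+64]=85
[q^12] f(12)=144,f(6)=36,f(4)=16,f(3)=9,f(2)=4,f(1)=1 ⇒ 210
[q^15] f(1)=1,f(3)=9,f(5)=25,f(15)=225 ⇒ 260
q^16  k|16↦f(k): 16:256 8:64 4:16 2:4 1:1  a_16=341
d|25:{25,5,1}  Σf=625+25+1=651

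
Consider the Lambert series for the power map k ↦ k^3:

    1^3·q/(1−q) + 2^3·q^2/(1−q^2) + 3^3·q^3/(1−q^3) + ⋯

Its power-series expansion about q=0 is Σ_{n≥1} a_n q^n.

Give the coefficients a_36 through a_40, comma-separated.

n=36: 36·1 18·2 12·3 9·4 6·6 4·9 3·12 2·18 1·36  f→[46656+5832+1728+729+216+64+27+8+1]=55261
n=37: 37·1 1·37  f→[50653+1]=50654
[q^38] f(38)=54872,f(19)=6859,f(2)=8,f(1)=1 ⇒ 61740
q^39  k|39↦f(k): 1:1 3:27 13:2197 39:59319  a_39=61544
d|40:{1,2,4,5,8,10,20,40}  Σf=1+8+64+125+512+1000+8000+64000=73710

55261, 50654, 61740, 61544, 73710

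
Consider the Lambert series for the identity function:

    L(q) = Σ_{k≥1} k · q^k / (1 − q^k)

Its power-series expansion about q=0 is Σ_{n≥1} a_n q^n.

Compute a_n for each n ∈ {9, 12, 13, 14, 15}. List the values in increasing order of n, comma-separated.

n=9: 1·9 3·3 9·1  f→[1+3+9]=13
q^12  k|12↦f(k): 1:1 2:2 3:3 4:4 6:6 12:12  a_12=28
[q^13] f(1)=1,f(13)=13 ⇒ 14
q^14  k|14↦f(k): 14:14 7:7 2:2 1:1  a_14=24
[q^15] f(1)=1,f(3)=3,f(5)=5,f(15)=15 ⇒ 24

13, 28, 14, 24, 24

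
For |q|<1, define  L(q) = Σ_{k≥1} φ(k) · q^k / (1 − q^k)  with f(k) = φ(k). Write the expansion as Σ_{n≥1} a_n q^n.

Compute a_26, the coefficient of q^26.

d|26:{26,13,2,1}  Σφ=12+12+1+1=26

a_26 = 26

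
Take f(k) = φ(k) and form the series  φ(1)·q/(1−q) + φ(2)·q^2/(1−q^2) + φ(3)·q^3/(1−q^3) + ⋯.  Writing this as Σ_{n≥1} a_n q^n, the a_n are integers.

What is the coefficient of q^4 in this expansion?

d|4:{1,2,4}  Σφ=1+1+2=4

a_4 = 4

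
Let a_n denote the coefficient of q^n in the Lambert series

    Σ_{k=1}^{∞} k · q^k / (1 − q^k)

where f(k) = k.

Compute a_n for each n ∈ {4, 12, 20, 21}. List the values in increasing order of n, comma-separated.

d|4:{1,2,4}  Σf=1+2+4=7
n=12: 1·12 2·6 3·4 4·3 6·2 12·1  f→[1+2+3+4+6+12]=28
n=20: 20·1 10·2 5·4 4·5 2·10 1·20  f→[20+10+5+4+2+1]=42
q^21  k|21↦f(k): 1:1 3:3 7:7 21:21  a_21=32

7, 28, 42, 32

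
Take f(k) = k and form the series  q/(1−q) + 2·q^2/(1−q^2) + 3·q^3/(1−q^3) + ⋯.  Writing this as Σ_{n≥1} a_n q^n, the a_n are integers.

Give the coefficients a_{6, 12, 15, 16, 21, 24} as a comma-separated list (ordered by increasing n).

d|6:{6,3,2,1}  Σf=6+3+2+1=12
d|12:{12,6,4,3,2,1}  Σf=12+6+4+3+2+1=28
q^15  k|15↦f(k): 15:15 5:5 3:3 1:1  a_15=24
d|16:{16,8,4,2,1}  Σf=16+8+4+2+1=31
q^21  k|21↦f(k): 21:21 7:7 3:3 1:1  a_21=32
q^24  k|24↦f(k): 24:24 12:12 8:8 6:6 4:4 3:3 2:2 1:1  a_24=60

12, 28, 24, 31, 32, 60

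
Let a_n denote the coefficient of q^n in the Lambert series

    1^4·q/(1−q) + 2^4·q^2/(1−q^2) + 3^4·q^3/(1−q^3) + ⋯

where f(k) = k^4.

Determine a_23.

q^23  k|23↦f(k): 23:279841 1:1  a_23=279842

a_23 = 279842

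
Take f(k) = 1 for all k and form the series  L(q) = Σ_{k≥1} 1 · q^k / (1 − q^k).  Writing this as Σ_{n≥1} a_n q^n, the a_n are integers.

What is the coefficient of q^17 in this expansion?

a_17 = 2

d|17:{17,1}  Σf=1+1=2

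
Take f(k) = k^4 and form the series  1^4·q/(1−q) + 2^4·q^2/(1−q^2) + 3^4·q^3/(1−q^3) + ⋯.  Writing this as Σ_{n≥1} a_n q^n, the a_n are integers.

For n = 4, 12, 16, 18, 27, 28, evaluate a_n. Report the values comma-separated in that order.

n=4: 1·4 2·2 4·1  f→[1+16+256]=273
d|12:{1,2,3,4,6,12}  Σf=1+16+81+256+1296+20736=22386
d|16:{1,2,4,8,16}  Σf=1+16+256+4096+65536=69905
[q^18] f(18)=104976,f(9)=6561,f(6)=1296,f(3)=81,f(2)=16,f(1)=1 ⇒ 112931
d|27:{27,9,3,1}  Σf=531441+6561+81+1=538084
q^28  k|28↦f(k): 28:614656 14:38416 7:2401 4:256 2:16 1:1  a_28=655746

273, 22386, 69905, 112931, 538084, 655746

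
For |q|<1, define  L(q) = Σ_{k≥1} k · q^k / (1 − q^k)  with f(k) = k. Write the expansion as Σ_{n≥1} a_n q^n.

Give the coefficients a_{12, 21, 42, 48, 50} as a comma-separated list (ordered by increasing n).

28, 32, 96, 124, 93

[q^12] f(1)=1,f(2)=2,f(3)=3,f(4)=4,f(6)=6,f(12)=12 ⇒ 28
q^21  k|21↦f(k): 21:21 7:7 3:3 1:1  a_21=32
[q^42] f(42)=42,f(21)=21,f(14)=14,f(7)=7,f(6)=6,f(3)=3,f(2)=2,f(1)=1 ⇒ 96
n=48: 48·1 24·2 16·3 12·4 8·6 6·8 4·12 3·16 2·24 1·48  f→[48+24+16+12+8+6+4+3+2+1]=124
d|50:{50,25,10,5,2,1}  Σf=50+25+10+5+2+1=93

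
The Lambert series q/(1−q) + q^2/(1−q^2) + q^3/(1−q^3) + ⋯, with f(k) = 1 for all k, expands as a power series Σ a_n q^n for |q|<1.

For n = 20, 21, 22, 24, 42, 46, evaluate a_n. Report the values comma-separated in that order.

d|20:{20,10,5,4,2,1}  Σf=1+1+1+1+1+1=6
d|21:{21,7,3,1}  Σf=1+1+1+1=4
d|22:{22,11,2,1}  Σf=1+1+1+1=4
d|24:{1,2,3,4,6,8,12,24}  Σf=1+1+1+1+1+1+1+1=8
n=42: 1·42 2·21 3·14 6·7 7·6 14·3 21·2 42·1  f→[1+1+1+1+1+1+1+1]=8
[q^46] f(1)=1,f(2)=1,f(23)=1,f(46)=1 ⇒ 4

6, 4, 4, 8, 8, 4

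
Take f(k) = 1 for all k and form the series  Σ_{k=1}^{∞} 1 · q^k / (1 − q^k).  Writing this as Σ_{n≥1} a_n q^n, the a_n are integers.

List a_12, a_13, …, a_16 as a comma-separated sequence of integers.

6, 2, 4, 4, 5

n=12: 12·1 6·2 4·3 3·4 2·6 1·12  f→[1+1+1+1+1+1]=6
[q^13] f(13)=1,f(1)=1 ⇒ 2
n=14: 14·1 7·2 2·7 1·14  f→[1+1+1+1]=4
q^15  k|15↦f(k): 1:1 3:1 5:1 15:1  a_15=4
[q^16] f(16)=1,f(8)=1,f(4)=1,f(2)=1,f(1)=1 ⇒ 5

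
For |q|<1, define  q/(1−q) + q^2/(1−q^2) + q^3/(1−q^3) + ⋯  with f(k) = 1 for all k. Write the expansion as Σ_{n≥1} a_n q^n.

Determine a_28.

a_28 = 6

n=28: 28·1 14·2 7·4 4·7 2·14 1·28  f→[1+1+1+1+1+1]=6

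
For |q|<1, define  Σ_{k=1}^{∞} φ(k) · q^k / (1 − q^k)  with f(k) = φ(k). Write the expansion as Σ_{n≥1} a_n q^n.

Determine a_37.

[q^37] φ(37)=36,φ(1)=1 ⇒ 37

a_37 = 37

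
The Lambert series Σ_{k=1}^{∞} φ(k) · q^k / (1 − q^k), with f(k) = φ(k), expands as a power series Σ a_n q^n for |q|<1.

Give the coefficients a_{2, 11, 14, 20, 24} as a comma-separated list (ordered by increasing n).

n=2: 2·1 1·2  φ→[1+1]=2
[q^11] φ(1)=1,φ(11)=10 ⇒ 11
d|14:{14,7,2,1}  Σφ=6+6+1+1=14
n=20: 20·1 10·2 5·4 4·5 2·10 1·20  φ→[8+4+4+2+1+1]=20
[q^24] φ(1)=1,φ(2)=1,φ(3)=2,φ(4)=2,φ(6)=2,φ(8)=4,φ(12)=4,φ(24)=8 ⇒ 24

2, 11, 14, 20, 24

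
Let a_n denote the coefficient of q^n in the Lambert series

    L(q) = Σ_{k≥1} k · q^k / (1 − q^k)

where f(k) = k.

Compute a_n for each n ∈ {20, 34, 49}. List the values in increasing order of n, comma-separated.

42, 54, 57

q^20  k|20↦f(k): 20:20 10:10 5:5 4:4 2:2 1:1  a_20=42
[q^34] f(34)=34,f(17)=17,f(2)=2,f(1)=1 ⇒ 54
d|49:{49,7,1}  Σf=49+7+1=57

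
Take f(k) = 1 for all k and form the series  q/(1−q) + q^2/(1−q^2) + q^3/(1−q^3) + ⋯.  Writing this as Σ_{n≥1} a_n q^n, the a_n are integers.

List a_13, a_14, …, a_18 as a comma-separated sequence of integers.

d|13:{1,13}  Σf=1+1=2
q^14  k|14↦f(k): 14:1 7:1 2:1 1:1  a_14=4
[q^15] f(1)=1,f(3)=1,f(5)=1,f(15)=1 ⇒ 4
[q^16] f(1)=1,f(2)=1,f(4)=1,f(8)=1,f(16)=1 ⇒ 5
n=17: 17·1 1·17  f→[1+1]=2
q^18  k|18↦f(k): 18:1 9:1 6:1 3:1 2:1 1:1  a_18=6

2, 4, 4, 5, 2, 6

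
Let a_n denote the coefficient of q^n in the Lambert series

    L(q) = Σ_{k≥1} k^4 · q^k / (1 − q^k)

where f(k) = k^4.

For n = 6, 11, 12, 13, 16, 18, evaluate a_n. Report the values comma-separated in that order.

n=6: 1·6 2·3 3·2 6·1  f→[1+16+81+1296]=1394
[q^11] f(1)=1,f(11)=14641 ⇒ 14642
[q^12] f(1)=1,f(2)=16,f(3)=81,f(4)=256,f(6)=1296,f(12)=20736 ⇒ 22386
[q^13] f(1)=1,f(13)=28561 ⇒ 28562
n=16: 1·16 2·8 4·4 8·2 16·1  f→[1+16+256+4096+65536]=69905
[q^18] f(1)=1,f(2)=16,f(3)=81,f(6)=1296,f(9)=6561,f(18)=104976 ⇒ 112931

1394, 14642, 22386, 28562, 69905, 112931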